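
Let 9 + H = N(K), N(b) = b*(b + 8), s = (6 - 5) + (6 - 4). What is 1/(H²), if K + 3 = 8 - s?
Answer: 1/121 ≈ 0.0082645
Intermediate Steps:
s = 3 (s = 1 + 2 = 3)
K = 2 (K = -3 + (8 - 1*3) = -3 + (8 - 3) = -3 + 5 = 2)
N(b) = b*(8 + b)
H = 11 (H = -9 + 2*(8 + 2) = -9 + 2*10 = -9 + 20 = 11)
1/(H²) = 1/(11²) = 1/121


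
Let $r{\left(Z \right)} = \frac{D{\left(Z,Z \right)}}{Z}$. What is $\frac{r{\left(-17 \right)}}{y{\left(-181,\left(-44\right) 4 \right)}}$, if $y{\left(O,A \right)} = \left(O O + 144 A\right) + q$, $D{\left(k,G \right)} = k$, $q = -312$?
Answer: $\frac{1}{7105} \approx 0.00014075$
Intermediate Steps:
$r{\left(Z \right)} = 1$ ($r{\left(Z \right)} = \frac{Z}{Z} = 1$)
$y{\left(O,A \right)} = -312 + O^{2} + 144 A$ ($y{\left(O,A \right)} = \left(O O + 144 A\right) - 312 = \left(O^{2} + 144 A\right) - 312 = -312 + O^{2} + 144 A$)
$\frac{r{\left(-17 \right)}}{y{\left(-181,\left(-44\right) 4 \right)}} = 1 \frac{1}{-312 + \left(-181\right)^{2} + 144 \left(\left(-44\right) 4\right)} = 1 \frac{1}{-312 + 32761 + 144 \left(-176\right)} = 1 \frac{1}{-312 + 32761 - 25344} = 1 \cdot \frac{1}{7105} = \frac{1}{7105}$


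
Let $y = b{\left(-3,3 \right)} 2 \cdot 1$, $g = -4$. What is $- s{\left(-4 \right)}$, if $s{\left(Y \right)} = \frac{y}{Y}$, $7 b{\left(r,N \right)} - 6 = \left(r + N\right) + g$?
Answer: $\frac{1}{7} \approx 0.14286$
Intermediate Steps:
$b{\left(r,N \right)} = \frac{2}{7} + \frac{N}{7} + \frac{r}{7}$ ($b{\left(r,N \right)} = \frac{6}{7} + \frac{\left(r + N\right) - 4}{7} = \frac{6}{7} + \frac{\left(N + r\right) - 4}{7} = \frac{6}{7} + \frac{-4 + N + r}{7} = \frac{6}{7} + \left(- \frac{4}{7} + \frac{N}{7} + \frac{r}{7}\right) = \frac{2}{7} + \frac{N}{7} + \frac{r}{7}$)
$y = \frac{4}{7}$ ($y = \left(\frac{2}{7} + \frac{1}{7} \cdot 3 + \frac{1}{7} \left(-3\right)\right) 2 \cdot 1 = \left(\frac{2}{7} + \frac{3}{7} - \frac{3}{7}\right) 2 \cdot 1 = \frac{2}{7} \cdot 2 \cdot 1 = \frac{4}{7} \cdot 1 = \frac{4}{7} \approx 0.57143$)
$s{\left(Y \right)} = \frac{4}{7 Y}$
$- s{\left(-4 \right)} = - \frac{4}{7 \left(-4\right)} = - \frac{4 \left(-1\right)}{7 \cdot 4} = \left(-1\right) \left(- \frac{1}{7}\right) = \frac{1}{7}$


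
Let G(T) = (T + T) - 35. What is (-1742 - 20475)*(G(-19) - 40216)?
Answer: 895100713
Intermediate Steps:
G(T) = -35 + 2*T (G(T) = 2*T - 35 = -35 + 2*T)
(-1742 - 20475)*(G(-19) - 40216) = (-1742 - 20475)*((-35 + 2*(-19)) - 40216) = -22217*((-35 - 38) - 40216) = -22217*(-73 - 40216) = -22217*(-40289) = 895100713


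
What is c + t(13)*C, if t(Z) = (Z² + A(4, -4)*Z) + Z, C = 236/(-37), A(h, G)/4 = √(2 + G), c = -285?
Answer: -53497/37 - 12272*I*√2/37 ≈ -1445.9 - 469.06*I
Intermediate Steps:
A(h, G) = 4*√(2 + G)
C = -236/37 (C = 236*(-1/37) = -236/37 ≈ -6.3784)
t(Z) = Z + Z² + 4*I*Z*√2 (t(Z) = (Z² + (4*√(2 - 4))*Z) + Z = (Z² + (4*√(-2))*Z) + Z = (Z² + (4*(I*√2))*Z) + Z = (Z² + (4*I*√2)*Z) + Z = (Z² + 4*I*Z*√2) + Z = Z + Z² + 4*I*Z*√2)
c + t(13)*C = -285 + (13*(1 + 13 + 4*I*√2))*(-236/37) = -285 + (13*(14 + 4*I*√2))*(-236/37) = -285 + (182 + 52*I*√2)*(-236/37) = -285 + (-42952/37 - 12272*I*√2/37) = -53497/37 - 12272*I*√2/37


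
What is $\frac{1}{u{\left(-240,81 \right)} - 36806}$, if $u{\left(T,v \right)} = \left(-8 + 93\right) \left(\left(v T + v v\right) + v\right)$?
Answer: $- \frac{1}{1124636} \approx -8.8918 \cdot 10^{-7}$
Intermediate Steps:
$u{\left(T,v \right)} = 85 v + 85 v^{2} + 85 T v$ ($u{\left(T,v \right)} = 85 \left(\left(T v + v^{2}\right) + v\right) = 85 \left(\left(v^{2} + T v\right) + v\right) = 85 \left(v + v^{2} + T v\right) = 85 v + 85 v^{2} + 85 T v$)
$\frac{1}{u{\left(-240,81 \right)} - 36806} = \frac{1}{85 \cdot 81 \left(1 - 240 + 81\right) - 36806} = \frac{1}{85 \cdot 81 \left(-158\right) - 36806} = \frac{1}{-1087830 - 36806} = \frac{1}{-1124636} = - \frac{1}{1124636}$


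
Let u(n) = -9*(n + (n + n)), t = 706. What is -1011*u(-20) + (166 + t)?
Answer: -545068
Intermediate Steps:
u(n) = -27*n (u(n) = -9*(n + 2*n) = -27*n)
-1011*u(-20) + (166 + t) = -(-27297)*(-20) + (166 + 706) = -1011*540 + 872 = -545940 + 872 = -545068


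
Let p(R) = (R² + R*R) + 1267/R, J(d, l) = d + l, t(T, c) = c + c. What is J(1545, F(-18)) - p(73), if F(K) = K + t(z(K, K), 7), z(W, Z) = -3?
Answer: -666808/73 ≈ -9134.4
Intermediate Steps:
t(T, c) = 2*c
F(K) = 14 + K (F(K) = K + 2*7 = K + 14 = 14 + K)
p(R) = 2*R² + 1267/R (p(R) = (R² + R²) + 1267/R = 2*R² + 1267/R)
J(1545, F(-18)) - p(73) = (1545 + (14 - 18)) - (1267 + 2*73³)/73 = (1545 - 4) - (1267 + 2*389017)/73 = 1541 - (1267 + 778034)/73 = 1541 - 779301/73 = -666808/73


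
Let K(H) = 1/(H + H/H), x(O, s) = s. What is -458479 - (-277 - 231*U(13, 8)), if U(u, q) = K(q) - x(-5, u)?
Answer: -1383538/3 ≈ -4.6118e+5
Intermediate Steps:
K(H) = 1/(1 + H) (K(H) = 1/(H + 1) = 1/(1 + H))
U(u, q) = 1/(1 + q) - u
-458479 - (-277 - 231*U(13, 8)) = -458479 - (-277 - 231*(1 - 1*13*(1 + 8))/(1 + 8)) = -458479 - (-277 - 231*(1 - 1*13*9)/9) = -458479 - (-277 - 77*(1 - 117)/3) = -458479 - (-277 - 77*(-116)/3) = -458479 - (-277 - 231*(-116/9)) = -458479 - (-277 + 8932/3) = -458479 - 1*8101/3 = -458479 - 8101/3 = -1383538/3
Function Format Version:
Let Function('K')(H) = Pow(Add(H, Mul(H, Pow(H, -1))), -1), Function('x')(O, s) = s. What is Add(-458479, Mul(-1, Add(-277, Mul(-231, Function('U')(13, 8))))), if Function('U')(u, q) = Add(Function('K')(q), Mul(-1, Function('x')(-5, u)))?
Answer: Rational(-1383538, 3) ≈ -4.6118e+5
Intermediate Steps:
Function('K')(H) = Pow(Add(1, H), -1) (Function('K')(H) = Pow(Add(H, 1), -1) = Pow(Add(1, H), -1))
Function('U')(u, q) = Add(Pow(Add(1, q), -1), Mul(-1, u))
Add(-458479, Mul(-1, Add(-277, Mul(-231, Function('U')(13, 8))))) = Add(-458479, Mul(-1, Add(-277, Mul(-231, Mul(Pow(Add(1, 8), -1), Add(1, Mul(-1, 13, Add(1, 8)))))))) = Add(-458479, Mul(-1, Add(-277, Mul(-231, Mul(Pow(9, -1), Add(1, Mul(-1, 13, 9))))))) = Add(-458479, Mul(-1, Add(-277, Mul(-231, Mul(Rational(1, 9), Add(1, -117)))))) = Add(-458479, Mul(-1, Add(-277, Mul(-231, Mul(Rational(1, 9), -116))))) = Add(-458479, Mul(-1, Add(-277, Mul(-231, Rational(-116, 9))))) = Add(-458479, Mul(-1, Add(-277, Rational(8932, 3)))) = Add(-458479, Mul(-1, Rational(8101, 3))) = Add(-458479, Rational(-8101, 3)) = Rational(-1383538, 3)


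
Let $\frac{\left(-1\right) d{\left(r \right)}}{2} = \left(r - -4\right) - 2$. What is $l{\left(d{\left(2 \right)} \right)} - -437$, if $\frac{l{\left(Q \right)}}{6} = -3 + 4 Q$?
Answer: $227$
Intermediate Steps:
$d{\left(r \right)} = -4 - 2 r$ ($d{\left(r \right)} = - 2 \left(\left(r - -4\right) - 2\right) = - 2 \left(\left(r + 4\right) - 2\right) = - 2 \left(\left(4 + r\right) - 2\right) = - 2 \left(2 + r\right) = -4 - 2 r$)
$l{\left(Q \right)} = -18 + 24 Q$ ($l{\left(Q \right)} = 6 \left(-3 + 4 Q\right) = -18 + 24 Q$)
$l{\left(d{\left(2 \right)} \right)} - -437 = \left(-18 + 24 \left(-4 - 4\right)\right) - -437 = \left(-18 + 24 \left(-4 - 4\right)\right) + 437 = \left(-18 + 24 \left(-8\right)\right) + 437 = \left(-18 - 192\right) + 437 = -210 + 437 = 227$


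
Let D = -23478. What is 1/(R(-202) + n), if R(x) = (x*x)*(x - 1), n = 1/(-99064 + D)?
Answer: -122542/1015041364905 ≈ -1.2073e-7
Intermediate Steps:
n = -1/122542 (n = 1/(-99064 - 23478) = 1/(-122542) = -1/122542 ≈ -8.1605e-6)
R(x) = x**2*(-1 + x)
1/(R(-202) + n) = 1/((-202)**2*(-1 - 202) - 1/122542) = 1/(40804*(-203) - 1/122542) = 1/(-8283212 - 1/122542) = 1/(-1015041364905/122542) = -122542/1015041364905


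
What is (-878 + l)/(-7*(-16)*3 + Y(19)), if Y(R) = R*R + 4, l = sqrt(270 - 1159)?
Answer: -878/701 + I*sqrt(889)/701 ≈ -1.2525 + 0.042534*I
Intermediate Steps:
l = I*sqrt(889) (l = sqrt(-889) = I*sqrt(889) ≈ 29.816*I)
Y(R) = 4 + R**2 (Y(R) = R**2 + 4 = 4 + R**2)
(-878 + l)/(-7*(-16)*3 + Y(19)) = (-878 + I*sqrt(889))/(-7*(-16)*3 + (4 + 19**2)) = (-878 + I*sqrt(889))/(112*3 + (4 + 361)) = (-878 + I*sqrt(889))/(336 + 365) = (-878 + I*sqrt(889))/701 = (-878 + I*sqrt(889))*(1/701) = -878/701 + I*sqrt(889)/701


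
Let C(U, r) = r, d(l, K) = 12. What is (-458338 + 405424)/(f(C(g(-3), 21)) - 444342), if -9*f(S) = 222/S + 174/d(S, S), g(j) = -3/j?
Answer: 246932/2073609 ≈ 0.11908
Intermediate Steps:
f(S) = -29/18 - 74/(3*S) (f(S) = -(222/S + 174/12)/9 = -(222/S + 174*(1/12))/9 = -(222/S + 29/2)/9 = -(29/2 + 222/S)/9 = -29/18 - 74/(3*S))
(-458338 + 405424)/(f(C(g(-3), 21)) - 444342) = (-458338 + 405424)/((1/18)*(-444 - 29*21)/21 - 444342) = -52914/((1/18)*(1/21)*(-444 - 609) - 444342) = -52914/((1/18)*(1/21)*(-1053) - 444342) = -52914/(-39/14 - 444342) = -52914/(-6220827/14) = -52914*(-14/6220827) = 246932/2073609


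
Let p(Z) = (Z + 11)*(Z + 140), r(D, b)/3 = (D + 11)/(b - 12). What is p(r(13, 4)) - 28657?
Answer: -28395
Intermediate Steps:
r(D, b) = 3*(11 + D)/(-12 + b) (r(D, b) = 3*((D + 11)/(b - 12)) = 3*((11 + D)/(-12 + b)) = 3*(11 + D)/(-12 + b))
p(Z) = (11 + Z)*(140 + Z)
p(r(13, 4)) - 28657 = (1540 + (3*(11 + 13)/(-12 + 4))² + 151*(3*(11 + 13)/(-12 + 4))) - 28657 = (1540 + (3*24/(-8))² + 151*(3*24/(-8))) - 28657 = (1540 + (3*(-⅛)*24)² + 151*(3*(-⅛)*24)) - 28657 = (1540 + (-9)² + 151*(-9)) - 28657 = (1540 + 81 - 1359) - 28657 = 262 - 28657 = -28395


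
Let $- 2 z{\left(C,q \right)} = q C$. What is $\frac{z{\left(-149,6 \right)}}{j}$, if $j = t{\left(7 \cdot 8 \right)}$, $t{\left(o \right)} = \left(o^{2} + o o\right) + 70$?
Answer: $\frac{149}{2114} \approx 0.070482$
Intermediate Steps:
$z{\left(C,q \right)} = - \frac{C q}{2}$ ($z{\left(C,q \right)} = - \frac{q C}{2} = - \frac{C q}{2}$)
$t{\left(o \right)} = 70 + 2 o^{2}$ ($t{\left(o \right)} = \left(o^{2} + o^{2}\right) + 70 = 2 o^{2} + 70 = 70 + 2 o^{2}$)
$j = 6342$ ($j = 70 + 2 \left(7 \cdot 8\right)^{2} = 70 + 2 \cdot 56^{2} = 70 + 2 \cdot 3136 = 70 + 6272 = 6342$)
$\frac{z{\left(-149,6 \right)}}{j} = \frac{\left(- \frac{1}{2}\right) \left(-149\right) 6}{6342} = 447 \cdot \frac{1}{6342} = \frac{149}{2114}$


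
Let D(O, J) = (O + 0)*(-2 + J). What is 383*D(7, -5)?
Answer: -18767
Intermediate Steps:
D(O, J) = O*(-2 + J)
383*D(7, -5) = 383*(7*(-2 - 5)) = 383*(7*(-7)) = 383*(-49) = -18767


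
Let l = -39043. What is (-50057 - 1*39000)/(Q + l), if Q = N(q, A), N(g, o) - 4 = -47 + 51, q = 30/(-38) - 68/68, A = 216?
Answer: 89057/39035 ≈ 2.2815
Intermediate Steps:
q = -34/19 (q = 30*(-1/38) - 68*1/68 = -15/19 - 1 = -34/19 ≈ -1.7895)
N(g, o) = 8 (N(g, o) = 4 + (-47 + 51) = 4 + 4 = 8)
Q = 8
(-50057 - 1*39000)/(Q + l) = (-50057 - 1*39000)/(8 - 39043) = (-50057 - 39000)/(-39035) = -89057*(-1/39035) = 89057/39035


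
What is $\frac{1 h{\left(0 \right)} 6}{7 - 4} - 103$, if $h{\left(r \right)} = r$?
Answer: $-103$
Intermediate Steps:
$\frac{1 h{\left(0 \right)} 6}{7 - 4} - 103 = \frac{1 \cdot 0 \cdot 6}{7 - 4} - 103 = \frac{0 \cdot 6}{7 - 4} - 103 = \frac{1}{3} \cdot 0 - 103 = 0 - 103 = -103$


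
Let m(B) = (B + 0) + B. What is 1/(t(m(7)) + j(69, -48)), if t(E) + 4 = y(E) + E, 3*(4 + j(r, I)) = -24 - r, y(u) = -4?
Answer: -1/29 ≈ -0.034483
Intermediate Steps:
j(r, I) = -12 - r/3 (j(r, I) = -4 + (-24 - r)/3 = -4 + (-8 - r/3) = -12 - r/3)
m(B) = 2*B (m(B) = B + B = 2*B)
t(E) = -8 + E (t(E) = -4 + (-4 + E) = -8 + E)
1/(t(m(7)) + j(69, -48)) = 1/((-8 + 2*7) + (-12 - ⅓*69)) = 1/((-8 + 14) + (-12 - 23)) = 1/(6 - 35) = 1/(-29) = -1/29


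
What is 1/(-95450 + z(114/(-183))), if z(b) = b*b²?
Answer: -226981/21665391322 ≈ -1.0477e-5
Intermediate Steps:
z(b) = b³
1/(-95450 + z(114/(-183))) = 1/(-95450 + (114/(-183))³) = 1/(-95450 + (114*(-1/183))³) = 1/(-95450 + (-38/61)³) = 1/(-95450 - 54872/226981) = 1/(-21665391322/226981) = -226981/21665391322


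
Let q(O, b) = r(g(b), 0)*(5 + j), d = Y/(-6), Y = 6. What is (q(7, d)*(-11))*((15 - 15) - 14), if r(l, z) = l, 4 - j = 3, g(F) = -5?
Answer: -4620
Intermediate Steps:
j = 1 (j = 4 - 1*3 = 4 - 3 = 1)
d = -1 (d = 6/(-6) = 6*(-1/6) = -1)
q(O, b) = -30 (q(O, b) = -5*(5 + 1) = -5*6 = -30)
(q(7, d)*(-11))*((15 - 15) - 14) = (-30*(-11))*((15 - 15) - 14) = 330*(0 - 14) = 330*(-14) = -4620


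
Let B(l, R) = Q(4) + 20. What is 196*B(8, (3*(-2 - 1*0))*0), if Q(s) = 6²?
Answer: 10976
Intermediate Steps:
Q(s) = 36
B(l, R) = 56 (B(l, R) = 36 + 20 = 56)
196*B(8, (3*(-2 - 1*0))*0) = 196*56 = 10976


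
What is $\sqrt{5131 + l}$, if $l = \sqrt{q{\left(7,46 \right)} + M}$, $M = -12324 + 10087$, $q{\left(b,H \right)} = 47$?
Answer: $\sqrt{5131 + i \sqrt{2190}} \approx 71.632 + 0.3267 i$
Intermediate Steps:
$M = -2237$
$l = i \sqrt{2190}$ ($l = \sqrt{47 - 2237} = \sqrt{-2190} = i \sqrt{2190} \approx 46.797 i$)
$\sqrt{5131 + l} = \sqrt{5131 + i \sqrt{2190}}$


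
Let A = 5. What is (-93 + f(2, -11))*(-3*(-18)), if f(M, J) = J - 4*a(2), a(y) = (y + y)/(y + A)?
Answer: -40176/7 ≈ -5739.4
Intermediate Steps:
a(y) = 2*y/(5 + y) (a(y) = (y + y)/(y + 5) = (2*y)/(5 + y) = 2*y/(5 + y))
f(M, J) = -16/7 + J (f(M, J) = J - 8*2/(5 + 2) = J - 8*2/7 = J - 4*4/7 = J - 16/7 = -16/7 + J)
(-93 + f(2, -11))*(-3*(-18)) = (-93 + (-16/7 - 11))*(-3*(-18)) = (-93 - 93/7)*54 = -744/7*54 = -40176/7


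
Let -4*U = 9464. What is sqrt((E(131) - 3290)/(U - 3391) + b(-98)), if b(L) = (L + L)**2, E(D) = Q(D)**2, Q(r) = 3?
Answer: sqrt(1273242259101)/5757 ≈ 196.00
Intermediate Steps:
U = -2366 (U = -1/4*9464 = -2366)
E(D) = 9 (E(D) = 3**2 = 9)
b(L) = 4*L**2 (b(L) = (2*L)**2 = 4*L**2)
sqrt((E(131) - 3290)/(U - 3391) + b(-98)) = sqrt((9 - 3290)/(-2366 - 3391) + 4*(-98)**2) = sqrt(-3281/(-5757) + 4*9604) = sqrt(-3281*(-1/5757) + 38416) = sqrt(3281/5757 + 38416) = sqrt(221164193/5757) = sqrt(1273242259101)/5757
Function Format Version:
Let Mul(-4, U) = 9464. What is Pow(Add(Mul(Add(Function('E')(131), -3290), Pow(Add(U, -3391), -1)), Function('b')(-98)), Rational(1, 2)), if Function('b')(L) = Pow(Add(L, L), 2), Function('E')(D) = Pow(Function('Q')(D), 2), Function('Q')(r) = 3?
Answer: Mul(Rational(1, 5757), Pow(1273242259101, Rational(1, 2))) ≈ 196.00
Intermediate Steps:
U = -2366 (U = Mul(Rational(-1, 4), 9464) = -2366)
Function('E')(D) = 9 (Function('E')(D) = Pow(3, 2) = 9)
Function('b')(L) = Mul(4, Pow(L, 2)) (Function('b')(L) = Pow(Mul(2, L), 2) = Mul(4, Pow(L, 2)))
Pow(Add(Mul(Add(Function('E')(131), -3290), Pow(Add(U, -3391), -1)), Function('b')(-98)), Rational(1, 2)) = Pow(Add(Mul(Add(9, -3290), Pow(Add(-2366, -3391), -1)), Mul(4, Pow(-98, 2))), Rational(1, 2)) = Pow(Add(Mul(-3281, Pow(-5757, -1)), Mul(4, 9604)), Rational(1, 2)) = Pow(Add(Mul(-3281, Rational(-1, 5757)), 38416), Rational(1, 2)) = Pow(Add(Rational(3281, 5757), 38416), Rational(1, 2)) = Pow(Rational(221164193, 5757), Rational(1, 2)) = Mul(Rational(1, 5757), Pow(1273242259101, Rational(1, 2)))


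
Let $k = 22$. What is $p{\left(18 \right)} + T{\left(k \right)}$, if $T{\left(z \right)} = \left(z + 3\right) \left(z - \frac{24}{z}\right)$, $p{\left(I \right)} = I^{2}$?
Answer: $\frac{9314}{11} \approx 846.73$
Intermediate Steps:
$T{\left(z \right)} = \left(3 + z\right) \left(z - \frac{24}{z}\right)$
$p{\left(18 \right)} + T{\left(k \right)} = 18^{2} + \left(-24 + 22^{2} - \frac{72}{22} + 3 \cdot 22\right) = 324 + \left(-24 + 484 - \frac{36}{11} + 66\right) = 324 + \frac{5750}{11} = \frac{9314}{11}$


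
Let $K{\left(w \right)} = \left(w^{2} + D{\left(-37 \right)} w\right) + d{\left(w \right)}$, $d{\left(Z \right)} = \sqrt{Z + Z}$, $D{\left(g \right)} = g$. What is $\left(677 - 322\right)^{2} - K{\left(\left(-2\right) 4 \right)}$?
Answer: $125665 - 4 i \approx 1.2567 \cdot 10^{5} - 4.0 i$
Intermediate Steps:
$d{\left(Z \right)} = \sqrt{2} \sqrt{Z}$ ($d{\left(Z \right)} = \sqrt{2 Z} = \sqrt{2} \sqrt{Z}$)
$K{\left(w \right)} = w^{2} - 37 w + \sqrt{2} \sqrt{w}$ ($K{\left(w \right)} = \left(w^{2} - 37 w\right) + \sqrt{2} \sqrt{w} = w^{2} - 37 w + \sqrt{2} \sqrt{w}$)
$\left(677 - 322\right)^{2} - K{\left(\left(-2\right) 4 \right)} = \left(677 - 322\right)^{2} - \left(\left(\left(-2\right) 4\right)^{2} - 37 \left(\left(-2\right) 4\right) + \sqrt{2} \sqrt{\left(-2\right) 4}\right) = 355^{2} - \left(\left(-8\right)^{2} - -296 + \sqrt{2} \sqrt{-8}\right) = 126025 - \left(64 + 296 + \sqrt{2} \cdot 2 i \sqrt{2}\right) = 126025 - \left(64 + 296 + 4 i\right) = 126025 - \left(360 + 4 i\right) = 125665 - 4 i$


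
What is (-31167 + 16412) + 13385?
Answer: -1370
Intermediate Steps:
(-31167 + 16412) + 13385 = -14755 + 13385 = -1370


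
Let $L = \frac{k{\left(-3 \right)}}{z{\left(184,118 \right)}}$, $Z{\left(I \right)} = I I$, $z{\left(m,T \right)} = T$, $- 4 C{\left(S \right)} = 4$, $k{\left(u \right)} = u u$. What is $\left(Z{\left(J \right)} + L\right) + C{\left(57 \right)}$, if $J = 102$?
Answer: $\frac{1227563}{118} \approx 10403.0$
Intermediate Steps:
$k{\left(u \right)} = u^{2}$
$C{\left(S \right)} = -1$ ($C{\left(S \right)} = \left(- \frac{1}{4}\right) 4 = -1$)
$Z{\left(I \right)} = I^{2}$
$L = \frac{9}{118}$ ($L = \frac{\left(-3\right)^{2}}{118} = 9 \cdot \frac{1}{118} = \frac{9}{118} \approx 0.076271$)
$\left(Z{\left(J \right)} + L\right) + C{\left(57 \right)} = \left(102^{2} + \frac{9}{118}\right) - 1 = \left(10404 + \frac{9}{118}\right) - 1 = \frac{1227681}{118} - 1 = \frac{1227563}{118}$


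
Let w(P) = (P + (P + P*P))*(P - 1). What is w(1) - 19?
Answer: -19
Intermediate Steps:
w(P) = (-1 + P)*(P**2 + 2*P) (w(P) = (P + (P + P**2))*(-1 + P) = (P**2 + 2*P)*(-1 + P) = (-1 + P)*(P**2 + 2*P))
w(1) - 19 = 1*(-2 + 1 + 1**2) - 19 = 1*(-2 + 1 + 1) - 19 = 1*0 - 19 = 0 - 19 = -19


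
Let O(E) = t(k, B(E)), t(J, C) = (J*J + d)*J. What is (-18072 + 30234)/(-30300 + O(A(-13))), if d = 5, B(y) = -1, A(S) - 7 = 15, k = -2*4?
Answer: -2027/5142 ≈ -0.39420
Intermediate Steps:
k = -8
A(S) = 22 (A(S) = 7 + 15 = 22)
t(J, C) = J*(5 + J**2) (t(J, C) = (J*J + 5)*J = (J**2 + 5)*J = (5 + J**2)*J = J*(5 + J**2))
O(E) = -552 (O(E) = -8*(5 + (-8)**2) = -8*(5 + 64) = -8*69 = -552)
(-18072 + 30234)/(-30300 + O(A(-13))) = (-18072 + 30234)/(-30300 - 552) = 12162/(-30852) = 12162*(-1/30852) = -2027/5142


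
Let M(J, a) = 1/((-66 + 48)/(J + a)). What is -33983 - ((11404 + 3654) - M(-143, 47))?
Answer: -147107/3 ≈ -49036.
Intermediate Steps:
M(J, a) = -J/18 - a/18 (M(J, a) = 1/(-18/(J + a)) = -J/18 - a/18)
-33983 - ((11404 + 3654) - M(-143, 47)) = -33983 - ((11404 + 3654) - (-1/18*(-143) - 1/18*47)) = -33983 - (15058 - (143/18 - 47/18)) = -33983 - (15058 - 1*16/3) = -33983 - (15058 - 16/3) = -33983 - 1*45158/3 = -33983 - 45158/3 = -147107/3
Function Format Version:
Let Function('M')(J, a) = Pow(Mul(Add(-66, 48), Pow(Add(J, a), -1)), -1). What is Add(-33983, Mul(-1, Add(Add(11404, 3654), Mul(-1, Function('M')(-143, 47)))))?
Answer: Rational(-147107, 3) ≈ -49036.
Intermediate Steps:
Function('M')(J, a) = Add(Mul(Rational(-1, 18), J), Mul(Rational(-1, 18), a)) (Function('M')(J, a) = Pow(Mul(-18, Pow(Add(J, a), -1)), -1) = Add(Mul(Rational(-1, 18), J), Mul(Rational(-1, 18), a)))
Add(-33983, Mul(-1, Add(Add(11404, 3654), Mul(-1, Function('M')(-143, 47))))) = Add(-33983, Mul(-1, Add(Add(11404, 3654), Mul(-1, Add(Mul(Rational(-1, 18), -143), Mul(Rational(-1, 18), 47)))))) = Add(-33983, Mul(-1, Add(15058, Mul(-1, Add(Rational(143, 18), Rational(-47, 18)))))) = Add(-33983, Mul(-1, Add(15058, Mul(-1, Rational(16, 3))))) = Add(-33983, Mul(-1, Add(15058, Rational(-16, 3)))) = Add(-33983, Mul(-1, Rational(45158, 3))) = Add(-33983, Rational(-45158, 3)) = Rational(-147107, 3)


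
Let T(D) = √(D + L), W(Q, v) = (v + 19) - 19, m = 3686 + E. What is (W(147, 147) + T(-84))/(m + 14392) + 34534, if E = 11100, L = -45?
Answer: 335877733/9726 + I*√129/29178 ≈ 34534.0 + 0.00038926*I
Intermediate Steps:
m = 14786 (m = 3686 + 11100 = 14786)
W(Q, v) = v (W(Q, v) = (19 + v) - 19 = v)
T(D) = √(-45 + D) (T(D) = √(D - 45) = √(-45 + D))
(W(147, 147) + T(-84))/(m + 14392) + 34534 = (147 + √(-45 - 84))/(14786 + 14392) + 34534 = (147 + √(-129))/29178 + 34534 = (147 + I*√129)*(1/29178) + 34534 = (49/9726 + I*√129/29178) + 34534 = 335877733/9726 + I*√129/29178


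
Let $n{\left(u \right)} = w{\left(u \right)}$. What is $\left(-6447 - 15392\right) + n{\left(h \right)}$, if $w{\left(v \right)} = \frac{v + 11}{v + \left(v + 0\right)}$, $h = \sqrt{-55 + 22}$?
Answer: $- \frac{43677}{2} - \frac{i \sqrt{33}}{6} \approx -21839.0 - 0.95743 i$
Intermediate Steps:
$h = i \sqrt{33}$ ($h = \sqrt{-33} = i \sqrt{33} \approx 5.7446 i$)
$w{\left(v \right)} = \frac{11 + v}{2 v}$ ($w{\left(v \right)} = \frac{11 + v}{v + v} = \frac{11 + v}{2 v}$)
$n{\left(u \right)} = \frac{11 + u}{2 u}$
$\left(-6447 - 15392\right) + n{\left(h \right)} = \left(-6447 - 15392\right) + \frac{11 + i \sqrt{33}}{2 i \sqrt{33}} = -21839 + \frac{- \frac{i \sqrt{33}}{33} \left(11 + i \sqrt{33}\right)}{2} = -21839 - \frac{i \sqrt{33} \left(11 + i \sqrt{33}\right)}{66}$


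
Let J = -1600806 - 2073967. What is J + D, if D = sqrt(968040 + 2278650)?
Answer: -3674773 + sqrt(3246690) ≈ -3.6730e+6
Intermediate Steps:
D = sqrt(3246690) ≈ 1801.9
J = -3674773
J + D = -3674773 + sqrt(3246690)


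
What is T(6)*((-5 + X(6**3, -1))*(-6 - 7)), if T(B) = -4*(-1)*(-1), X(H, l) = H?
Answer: 10972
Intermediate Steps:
T(B) = -4 (T(B) = 4*(-1) = -4)
T(6)*((-5 + X(6**3, -1))*(-6 - 7)) = -4*(-5 + 6**3)*(-6 - 7) = -4*(-5 + 216)*(-13) = -844*(-13) = -4*(-2743) = 10972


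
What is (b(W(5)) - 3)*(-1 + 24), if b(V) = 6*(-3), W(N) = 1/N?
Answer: -483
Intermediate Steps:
W(N) = 1/N
b(V) = -18
(b(W(5)) - 3)*(-1 + 24) = (-18 - 3)*(-1 + 24) = -21*23 = -483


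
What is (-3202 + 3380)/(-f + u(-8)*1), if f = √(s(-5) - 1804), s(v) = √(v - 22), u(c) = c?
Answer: -178/(8 + √(-1804 + 3*I*√3)) ≈ -0.76774 + 4.0451*I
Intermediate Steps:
s(v) = √(-22 + v)
f = √(-1804 + 3*I*√3) (f = √(√(-22 - 5) - 1804) = √(√(-27) - 1804) = √(3*I*√3 - 1804) = √(-1804 + 3*I*√3) ≈ 0.0612 + 42.474*I)
(-3202 + 3380)/(-f + u(-8)*1) = (-3202 + 3380)/(-√(-1804 + 3*I*√3) - 8*1) = 178/(-√(-1804 + 3*I*√3) - 8) = 178/(-8 - √(-1804 + 3*I*√3))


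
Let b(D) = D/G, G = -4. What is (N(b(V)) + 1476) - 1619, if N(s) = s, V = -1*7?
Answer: -565/4 ≈ -141.25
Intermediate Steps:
V = -7
b(D) = -D/4 (b(D) = D/(-4) = D*(-¼) = -D/4)
(N(b(V)) + 1476) - 1619 = (-¼*(-7) + 1476) - 1619 = (7/4 + 1476) - 1619 = 5911/4 - 1619 = -565/4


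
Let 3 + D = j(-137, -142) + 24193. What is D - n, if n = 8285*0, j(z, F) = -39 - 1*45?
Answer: 24106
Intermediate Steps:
j(z, F) = -84 (j(z, F) = -39 - 45 = -84)
n = 0
D = 24106 (D = -3 + (-84 + 24193) = -3 + 24109 = 24106)
D - n = 24106 - 1*0 = 24106 + 0 = 24106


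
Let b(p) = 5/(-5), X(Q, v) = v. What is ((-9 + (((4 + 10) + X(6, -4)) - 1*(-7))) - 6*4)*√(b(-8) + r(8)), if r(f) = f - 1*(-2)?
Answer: -48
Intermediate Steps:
r(f) = 2 + f (r(f) = f + 2 = 2 + f)
b(p) = -1 (b(p) = 5*(-⅕) = -1)
((-9 + (((4 + 10) + X(6, -4)) - 1*(-7))) - 6*4)*√(b(-8) + r(8)) = ((-9 + (((4 + 10) - 4) - 1*(-7))) - 6*4)*√(-1 + (2 + 8)) = ((-9 + ((14 - 4) + 7)) - 24)*√(-1 + 10) = ((-9 + (10 + 7)) - 24)*√9 = ((-9 + 17) - 24)*3 = (8 - 24)*3 = -16*3 = -48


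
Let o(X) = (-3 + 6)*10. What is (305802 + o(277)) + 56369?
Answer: 362201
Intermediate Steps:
o(X) = 30 (o(X) = 3*10 = 30)
(305802 + o(277)) + 56369 = (305802 + 30) + 56369 = 305832 + 56369 = 362201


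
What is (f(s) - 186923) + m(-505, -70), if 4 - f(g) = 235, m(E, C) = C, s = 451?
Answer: -187224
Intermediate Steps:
f(g) = -231 (f(g) = 4 - 1*235 = 4 - 235 = -231)
(f(s) - 186923) + m(-505, -70) = (-231 - 186923) - 70 = -187154 - 70 = -187224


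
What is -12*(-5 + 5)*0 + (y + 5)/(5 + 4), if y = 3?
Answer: 8/9 ≈ 0.88889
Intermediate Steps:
-12*(-5 + 5)*0 + (y + 5)/(5 + 4) = -12*(-5 + 5)*0 + (3 + 5)/(5 + 4) = -0*0 + 8/9 = -12*0 + 8*(1/9) = 0 + 8/9 = 8/9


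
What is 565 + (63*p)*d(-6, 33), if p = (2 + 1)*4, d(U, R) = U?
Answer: -3971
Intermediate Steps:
p = 12 (p = 3*4 = 12)
565 + (63*p)*d(-6, 33) = 565 + (63*12)*(-6) = 565 + 756*(-6) = 565 - 4536 = -3971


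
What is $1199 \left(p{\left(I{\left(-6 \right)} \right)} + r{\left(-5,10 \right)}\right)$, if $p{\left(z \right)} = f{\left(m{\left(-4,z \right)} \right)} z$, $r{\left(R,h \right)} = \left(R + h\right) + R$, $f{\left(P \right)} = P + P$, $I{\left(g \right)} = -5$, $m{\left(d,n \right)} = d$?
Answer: $47960$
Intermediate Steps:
$f{\left(P \right)} = 2 P$
$r{\left(R,h \right)} = h + 2 R$
$p{\left(z \right)} = - 8 z$ ($p{\left(z \right)} = 2 \left(-4\right) z = - 8 z$)
$1199 \left(p{\left(I{\left(-6 \right)} \right)} + r{\left(-5,10 \right)}\right) = 1199 \left(\left(-8\right) \left(-5\right) + \left(10 + 2 \left(-5\right)\right)\right) = 1199 \left(40 + \left(10 - 10\right)\right) = 1199 \left(40 + 0\right) = 1199 \cdot 40 = 47960$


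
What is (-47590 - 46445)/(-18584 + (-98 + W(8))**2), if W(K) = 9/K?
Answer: 6018240/588751 ≈ 10.222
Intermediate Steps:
(-47590 - 46445)/(-18584 + (-98 + W(8))**2) = (-47590 - 46445)/(-18584 + (-98 + 9/8)**2) = -94035/(-18584 + (-98 + 9*(1/8))**2) = -94035/(-18584 + (-98 + 9/8)**2) = -94035/(-18584 + (-775/8)**2) = -94035/(-18584 + 600625/64) = -94035/(-588751/64) = -94035*(-64/588751) = 6018240/588751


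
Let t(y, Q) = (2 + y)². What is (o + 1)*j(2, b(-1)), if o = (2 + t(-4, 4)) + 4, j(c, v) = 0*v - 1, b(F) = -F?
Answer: -11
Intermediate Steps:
j(c, v) = -1 (j(c, v) = 0 - 1 = -1)
o = 10 (o = (2 + (2 - 4)²) + 4 = (2 + (-2)²) + 4 = (2 + 4) + 4 = 6 + 4 = 10)
(o + 1)*j(2, b(-1)) = (10 + 1)*(-1) = 11*(-1) = -11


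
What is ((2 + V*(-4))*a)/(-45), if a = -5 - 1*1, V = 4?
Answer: -28/15 ≈ -1.8667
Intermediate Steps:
a = -6 (a = -5 - 1 = -6)
((2 + V*(-4))*a)/(-45) = ((2 + 4*(-4))*(-6))/(-45) = ((2 - 16)*(-6))*(-1/45) = -14*(-6)*(-1/45) = 84*(-1/45) = -28/15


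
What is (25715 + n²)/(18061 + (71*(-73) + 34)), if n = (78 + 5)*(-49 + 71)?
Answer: 1119997/4304 ≈ 260.22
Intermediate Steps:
n = 1826 (n = 83*22 = 1826)
(25715 + n²)/(18061 + (71*(-73) + 34)) = (25715 + 1826²)/(18061 + (71*(-73) + 34)) = (25715 + 3334276)/(18061 + (-5183 + 34)) = 3359991/(18061 - 5149) = 3359991/12912 = 3359991*(1/12912) = 1119997/4304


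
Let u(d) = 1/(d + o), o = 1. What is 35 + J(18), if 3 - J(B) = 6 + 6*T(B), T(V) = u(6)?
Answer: 218/7 ≈ 31.143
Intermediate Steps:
u(d) = 1/(1 + d) (u(d) = 1/(d + 1) = 1/(1 + d))
T(V) = 1/7 (T(V) = 1/(1 + 6) = 1/7)
J(B) = -27/7 (J(B) = 3 - (6 + 6*(1/7)) = 3 - (6 + 6/7) = 3 - 1*48/7 = 3 - 48/7 = -27/7)
35 + J(18) = 35 - 27/7 = 218/7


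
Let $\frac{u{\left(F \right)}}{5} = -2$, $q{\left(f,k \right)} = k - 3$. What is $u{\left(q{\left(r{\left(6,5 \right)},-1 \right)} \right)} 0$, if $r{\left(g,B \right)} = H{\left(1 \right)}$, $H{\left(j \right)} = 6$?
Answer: $0$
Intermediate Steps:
$r{\left(g,B \right)} = 6$
$q{\left(f,k \right)} = -3 + k$
$u{\left(F \right)} = -10$ ($u{\left(F \right)} = 5 \left(-2\right) = -10$)
$u{\left(q{\left(r{\left(6,5 \right)},-1 \right)} \right)} 0 = \left(-10\right) 0 = 0$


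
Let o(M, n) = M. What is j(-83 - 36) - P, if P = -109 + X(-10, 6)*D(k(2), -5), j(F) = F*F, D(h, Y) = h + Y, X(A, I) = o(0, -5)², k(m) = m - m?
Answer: 14270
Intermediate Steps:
k(m) = 0
X(A, I) = 0 (X(A, I) = 0² = 0)
D(h, Y) = Y + h
j(F) = F²
P = -109 (P = -109 + 0*(-5 + 0) = -109 + 0*(-5) = -109 + 0 = -109)
j(-83 - 36) - P = (-83 - 36)² - 1*(-109) = (-119)² + 109 = 14161 + 109 = 14270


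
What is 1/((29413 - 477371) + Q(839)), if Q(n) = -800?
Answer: -1/448758 ≈ -2.2284e-6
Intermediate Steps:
1/((29413 - 477371) + Q(839)) = 1/((29413 - 477371) - 800) = 1/(-447958 - 800) = 1/(-448758) = -1/448758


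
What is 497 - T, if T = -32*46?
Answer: 1969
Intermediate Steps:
T = -1472
497 - T = 497 - 1*(-1472) = 497 + 1472 = 1969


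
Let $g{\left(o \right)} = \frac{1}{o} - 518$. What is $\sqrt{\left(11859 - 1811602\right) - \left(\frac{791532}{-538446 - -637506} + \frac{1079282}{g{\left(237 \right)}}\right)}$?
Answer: $\frac{2 i \sqrt{18462590556251154068665}}{202685015} \approx 1340.8 i$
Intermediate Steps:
$g{\left(o \right)} = -518 + \frac{1}{o}$ ($g{\left(o \right)} = \frac{1}{o} - 518 = -518 + \frac{1}{o}$)
$\sqrt{\left(11859 - 1811602\right) - \left(\frac{791532}{-538446 - -637506} + \frac{1079282}{g{\left(237 \right)}}\right)} = \sqrt{\left(11859 - 1811602\right) - \left(\frac{791532}{-538446 - -637506} + \frac{1079282}{-518 + \frac{1}{237}}\right)} = \sqrt{-1799743 - \left(\frac{791532}{-538446 + 637506} + \frac{1079282}{-518 + \frac{1}{237}}\right)} = \sqrt{-1799743 - \left(- \frac{255789834}{122765} + \frac{65961}{8255}\right)} = \sqrt{-1799743 - - \frac{420689475501}{202685015}} = \sqrt{-1799743 + \left(\frac{255789834}{122765} - \frac{65961}{8255}\right)} = \sqrt{-1799743 + \frac{420689475501}{202685015}} = \sqrt{- \frac{364360247475644}{202685015}} = \frac{2 i \sqrt{18462590556251154068665}}{202685015}$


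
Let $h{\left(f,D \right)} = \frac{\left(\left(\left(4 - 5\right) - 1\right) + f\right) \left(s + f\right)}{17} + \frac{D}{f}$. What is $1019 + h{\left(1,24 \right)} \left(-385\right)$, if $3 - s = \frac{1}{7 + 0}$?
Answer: $- \frac{138272}{17} \approx -8133.6$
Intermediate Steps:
$s = \frac{20}{7}$ ($s = 3 - \frac{1}{7 + 0} = 3 - \frac{1}{7} = \frac{20}{7} \approx 2.8571$)
$h{\left(f,D \right)} = \frac{D}{f} + \frac{\left(-2 + f\right) \left(\frac{20}{7} + f\right)}{17}$ ($h{\left(f,D \right)} = \frac{\left(\left(\left(4 - 5\right) - 1\right) + f\right) \left(\frac{20}{7} + f\right)}{17} + \frac{D}{f} = \left(\left(-1 - 1\right) + f\right) \left(\frac{20}{7} + f\right) \frac{1}{17} + \frac{D}{f} = \left(-2 + f\right) \left(\frac{20}{7} + f\right) \frac{1}{17} + \frac{D}{f} = \frac{\left(-2 + f\right) \left(\frac{20}{7} + f\right)}{17} + \frac{D}{f} = \frac{D}{f} + \frac{\left(-2 + f\right) \left(\frac{20}{7} + f\right)}{17}$)
$1019 + h{\left(1,24 \right)} \left(-385\right) = 1019 + \frac{24 + \frac{1}{119} \cdot 1 \left(-40 + 6 \cdot 1 + 7 \cdot 1^{2}\right)}{1} \left(-385\right) = 1019 + 1 \left(24 + \frac{1}{119} \cdot 1 \left(-40 + 6 + 7 \cdot 1\right)\right) \left(-385\right) = 1019 + 1 \left(24 + \frac{1}{119} \cdot 1 \left(-40 + 6 + 7\right)\right) \left(-385\right) = 1019 + 1 \left(24 + \frac{1}{119} \cdot 1 \left(-27\right)\right) \left(-385\right) = 1019 + 1 \left(24 - \frac{27}{119}\right) \left(-385\right) = 1019 + 1 \cdot \frac{2829}{119} \left(-385\right) = 1019 + \frac{2829}{119} \left(-385\right) = 1019 - \frac{155595}{17} = - \frac{138272}{17}$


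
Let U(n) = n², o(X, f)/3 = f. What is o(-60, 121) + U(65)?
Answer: 4588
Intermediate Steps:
o(X, f) = 3*f
o(-60, 121) + U(65) = 3*121 + 65² = 363 + 4225 = 4588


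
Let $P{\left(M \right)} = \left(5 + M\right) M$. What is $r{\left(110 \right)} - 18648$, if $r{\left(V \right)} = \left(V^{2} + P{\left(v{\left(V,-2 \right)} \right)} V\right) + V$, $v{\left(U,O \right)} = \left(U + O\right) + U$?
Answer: $5341102$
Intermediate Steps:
$v{\left(U,O \right)} = O + 2 U$ ($v{\left(U,O \right)} = \left(O + U\right) + U = O + 2 U$)
$P{\left(M \right)} = M \left(5 + M\right)$
$r{\left(V \right)} = V + V^{2} + V \left(-2 + 2 V\right) \left(3 + 2 V\right)$ ($r{\left(V \right)} = \left(V^{2} + \left(-2 + 2 V\right) \left(5 + \left(-2 + 2 V\right)\right) V\right) + V = \left(V^{2} + \left(-2 + 2 V\right) \left(3 + 2 V\right) V\right) + V = \left(V^{2} + V \left(-2 + 2 V\right) \left(3 + 2 V\right)\right) + V = V + V^{2} + V \left(-2 + 2 V\right) \left(3 + 2 V\right)$)
$r{\left(110 \right)} - 18648 = 110 \left(-5 + 3 \cdot 110 + 4 \cdot 110^{2}\right) - 18648 = 110 \left(-5 + 330 + 4 \cdot 12100\right) - 18648 = 110 \left(-5 + 330 + 48400\right) - 18648 = 110 \cdot 48725 - 18648 = 5359750 - 18648 = 5341102$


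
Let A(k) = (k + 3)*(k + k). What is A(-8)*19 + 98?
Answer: 1618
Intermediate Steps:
A(k) = 2*k*(3 + k) (A(k) = (3 + k)*(2*k) = 2*k*(3 + k))
A(-8)*19 + 98 = (2*(-8)*(3 - 8))*19 + 98 = (2*(-8)*(-5))*19 + 98 = 80*19 + 98 = 1520 + 98 = 1618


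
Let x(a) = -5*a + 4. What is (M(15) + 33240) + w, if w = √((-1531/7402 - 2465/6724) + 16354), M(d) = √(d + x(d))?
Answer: 33240 + √1506172244032609/303482 + 2*I*√14 ≈ 33368.0 + 7.4833*I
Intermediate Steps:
x(a) = 4 - 5*a
M(d) = √(4 - 4*d) (M(d) = √(d + (4 - 5*d)) = √(4 - 4*d))
w = √1506172244032609/303482 (w = √((-1531*1/7402 - 2465*1/6724) + 16354) = √((-1531/7402 - 2465/6724) + 16354) = √(-14270187/24885524 + 16354) = √(406963589309/24885524) = √1506172244032609/303482 ≈ 127.88)
(M(15) + 33240) + w = (2*√(1 - 1*15) + 33240) + √1506172244032609/303482 = (2*√(1 - 15) + 33240) + √1506172244032609/303482 = (2*√(-14) + 33240) + √1506172244032609/303482 = (2*(I*√14) + 33240) + √1506172244032609/303482 = (2*I*√14 + 33240) + √1506172244032609/303482 = (33240 + 2*I*√14) + √1506172244032609/303482 = 33240 + √1506172244032609/303482 + 2*I*√14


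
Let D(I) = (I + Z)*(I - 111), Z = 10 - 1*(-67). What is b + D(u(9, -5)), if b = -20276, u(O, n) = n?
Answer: -28628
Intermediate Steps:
Z = 77 (Z = 10 + 67 = 77)
D(I) = (-111 + I)*(77 + I) (D(I) = (I + 77)*(I - 111) = (77 + I)*(-111 + I) = (-111 + I)*(77 + I))
b + D(u(9, -5)) = -20276 + (-8547 + (-5)² - 34*(-5)) = -20276 + (-8547 + 25 + 170) = -20276 - 8352 = -28628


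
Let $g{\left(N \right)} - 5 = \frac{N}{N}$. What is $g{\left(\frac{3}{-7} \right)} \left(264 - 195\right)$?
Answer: $414$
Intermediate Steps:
$g{\left(N \right)} = 6$ ($g{\left(N \right)} = 5 + \frac{N}{N} = 5 + 1 = 6$)
$g{\left(\frac{3}{-7} \right)} \left(264 - 195\right) = 6 \left(264 - 195\right) = 6 \cdot 69 = 414$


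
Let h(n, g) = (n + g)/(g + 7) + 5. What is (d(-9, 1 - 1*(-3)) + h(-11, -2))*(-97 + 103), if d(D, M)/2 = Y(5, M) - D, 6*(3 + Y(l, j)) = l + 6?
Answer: 542/5 ≈ 108.40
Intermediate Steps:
Y(l, j) = -2 + l/6 (Y(l, j) = -3 + (l + 6)/6 = -3 + (6 + l)/6 = -3 + (1 + l/6) = -2 + l/6)
h(n, g) = 5 + (g + n)/(7 + g) (h(n, g) = (g + n)/(7 + g) + 5 = 5 + (g + n)/(7 + g))
d(D, M) = -7/3 - 2*D (d(D, M) = 2*((-2 + (⅙)*5) - D) = 2*((-2 + ⅚) - D) = 2*(-7/6 - D) = -7/3 - 2*D)
(d(-9, 1 - 1*(-3)) + h(-11, -2))*(-97 + 103) = ((-7/3 - 2*(-9)) + (35 - 11 + 6*(-2))/(7 - 2))*(-97 + 103) = ((-7/3 + 18) + (35 - 11 - 12)/5)*6 = (47/3 + (⅕)*12)*6 = (47/3 + 12/5)*6 = (271/15)*6 = 542/5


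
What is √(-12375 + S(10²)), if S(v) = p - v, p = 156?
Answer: I*√12319 ≈ 110.99*I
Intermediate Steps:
S(v) = 156 - v
√(-12375 + S(10²)) = √(-12375 + (156 - 1*10²)) = √(-12375 + (156 - 1*100)) = √(-12375 + (156 - 100)) = √(-12375 + 56) = √(-12319) = I*√12319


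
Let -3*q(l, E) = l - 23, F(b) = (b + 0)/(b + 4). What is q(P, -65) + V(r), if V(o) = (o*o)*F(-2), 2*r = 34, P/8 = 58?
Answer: -436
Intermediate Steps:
P = 464 (P = 8*58 = 464)
F(b) = b/(4 + b)
q(l, E) = 23/3 - l/3 (q(l, E) = -(l - 23)/3 = -(-23 + l)/3 = 23/3 - l/3)
r = 17 (r = (½)*34 = 17)
V(o) = -o² (V(o) = (o*o)*(-2/(4 - 2)) = o²*(-2/2) = o²*(-2*½) = o²*(-1) = -o²)
q(P, -65) + V(r) = (23/3 - ⅓*464) - 1*17² = (23/3 - 464/3) - 1*289 = -147 - 289 = -436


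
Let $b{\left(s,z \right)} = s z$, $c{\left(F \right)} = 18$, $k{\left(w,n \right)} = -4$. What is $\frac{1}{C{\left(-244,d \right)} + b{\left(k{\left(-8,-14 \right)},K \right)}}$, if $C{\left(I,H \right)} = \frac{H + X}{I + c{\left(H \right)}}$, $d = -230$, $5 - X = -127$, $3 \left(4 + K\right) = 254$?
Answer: $- \frac{339}{109237} \approx -0.0031033$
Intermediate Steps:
$K = \frac{242}{3}$ ($K = -4 + \frac{1}{3} \cdot 254 = -4 + \frac{254}{3} = \frac{242}{3} \approx 80.667$)
$X = 132$ ($X = 5 - -127 = 5 + 127 = 132$)
$C{\left(I,H \right)} = \frac{132 + H}{18 + I}$ ($C{\left(I,H \right)} = \frac{H + 132}{I + 18} = \frac{132 + H}{18 + I}$)
$\frac{1}{C{\left(-244,d \right)} + b{\left(k{\left(-8,-14 \right)},K \right)}} = \frac{1}{\frac{132 - 230}{18 - 244} - \frac{968}{3}} = \frac{1}{\frac{1}{-226} \left(-98\right) - \frac{968}{3}} = \frac{1}{\left(- \frac{1}{226}\right) \left(-98\right) - \frac{968}{3}} = \frac{1}{\frac{49}{113} - \frac{968}{3}} = \frac{1}{- \frac{109237}{339}} = - \frac{339}{109237}$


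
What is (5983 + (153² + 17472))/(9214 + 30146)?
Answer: 2929/2460 ≈ 1.1907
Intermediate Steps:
(5983 + (153² + 17472))/(9214 + 30146) = (5983 + (23409 + 17472))/39360 = (5983 + 40881)*(1/39360) = 46864*(1/39360) = 2929/2460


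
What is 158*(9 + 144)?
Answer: 24174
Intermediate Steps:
158*(9 + 144) = 158*153 = 24174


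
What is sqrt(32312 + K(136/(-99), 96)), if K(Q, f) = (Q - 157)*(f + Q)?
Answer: 4*sqrt(10613065)/99 ≈ 131.63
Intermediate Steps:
K(Q, f) = (-157 + Q)*(Q + f)
sqrt(32312 + K(136/(-99), 96)) = sqrt(32312 + ((136/(-99))**2 - 21352/(-99) - 157*96 + (136/(-99))*96)) = sqrt(32312 + ((136*(-1/99))**2 - 21352*(-1)/99 - 15072 + (136*(-1/99))*96)) = sqrt(32312 + ((-136/99)**2 - 157*(-136/99) - 15072 - 136/99*96)) = sqrt(32312 + (18496/9801 + 21352/99 - 15072 - 4352/33)) = sqrt(32312 - 146880872/9801) = sqrt(169809040/9801) = 4*sqrt(10613065)/99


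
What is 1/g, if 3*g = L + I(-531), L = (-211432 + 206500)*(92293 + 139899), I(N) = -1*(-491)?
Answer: -3/1145170453 ≈ -2.6197e-9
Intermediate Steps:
I(N) = 491
L = -1145170944 (L = -4932*232192 = -1145170944)
g = -1145170453/3 (g = (-1145170944 + 491)/3 = (1/3)*(-1145170453) = -1145170453/3 ≈ -3.8172e+8)
1/g = 1/(-1145170453/3) = -3/1145170453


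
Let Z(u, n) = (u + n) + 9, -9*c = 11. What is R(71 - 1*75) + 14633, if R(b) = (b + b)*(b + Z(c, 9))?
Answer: 130777/9 ≈ 14531.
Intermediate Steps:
c = -11/9 (c = -⅑*11 = -11/9 ≈ -1.2222)
Z(u, n) = 9 + n + u (Z(u, n) = (n + u) + 9 = 9 + n + u)
R(b) = 2*b*(151/9 + b) (R(b) = (b + b)*(b + (9 + 9 - 11/9)) = (2*b)*(b + 151/9) = (2*b)*(151/9 + b) = 2*b*(151/9 + b))
R(71 - 1*75) + 14633 = 2*(71 - 1*75)*(151 + 9*(71 - 1*75))/9 + 14633 = 2*(71 - 75)*(151 + 9*(71 - 75))/9 + 14633 = (2/9)*(-4)*(151 + 9*(-4)) + 14633 = (2/9)*(-4)*(151 - 36) + 14633 = (2/9)*(-4)*115 + 14633 = -920/9 + 14633 = 130777/9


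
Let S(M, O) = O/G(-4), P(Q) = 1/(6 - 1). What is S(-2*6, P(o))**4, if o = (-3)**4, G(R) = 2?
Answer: 1/10000 ≈ 0.00010000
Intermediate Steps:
o = 81
P(Q) = 1/5
S(M, O) = O/2
S(-2*6, P(o))**4 = ((1/2)*(1/5))**4 = (1/10)**4 = 1/10000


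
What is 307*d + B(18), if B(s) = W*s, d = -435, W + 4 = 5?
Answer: -133527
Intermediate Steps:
W = 1 (W = -4 + 5 = 1)
B(s) = s (B(s) = 1*s = s)
307*d + B(18) = 307*(-435) + 18 = -133545 + 18 = -133527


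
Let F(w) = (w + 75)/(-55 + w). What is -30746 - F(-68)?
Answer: -3781751/123 ≈ -30746.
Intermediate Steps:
F(w) = (75 + w)/(-55 + w)
-30746 - F(-68) = -30746 - (75 - 68)/(-55 - 68) = -30746 - 7/(-123) = -30746 - (-1)*7/123 = -30746 - 1*(-7/123) = -30746 + 7/123 = -3781751/123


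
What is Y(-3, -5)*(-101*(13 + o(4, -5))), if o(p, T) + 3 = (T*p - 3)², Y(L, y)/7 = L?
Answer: 1143219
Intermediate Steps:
Y(L, y) = 7*L
o(p, T) = -3 + (-3 + T*p)² (o(p, T) = -3 + (T*p - 3)² = -3 + (-3 + T*p)²)
Y(-3, -5)*(-101*(13 + o(4, -5))) = (7*(-3))*(-101*(13 + (-3 + (-3 - 5*4)²))) = -(-2121)*(13 + (-3 + (-3 - 20)²)) = -(-2121)*(13 + (-3 + (-23)²)) = -(-2121)*(13 + (-3 + 529)) = -(-2121)*(13 + 526) = -(-2121)*539 = -21*(-54439) = 1143219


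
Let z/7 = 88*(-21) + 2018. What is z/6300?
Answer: 17/90 ≈ 0.18889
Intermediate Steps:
z = 1190 (z = 7*(88*(-21) + 2018) = 7*(-1848 + 2018) = 7*170 = 1190)
z/6300 = 1190/6300 = 1190*(1/6300) = 17/90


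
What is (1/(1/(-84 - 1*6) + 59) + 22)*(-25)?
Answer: -2922200/5309 ≈ -550.42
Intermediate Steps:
(1/(1/(-84 - 1*6) + 59) + 22)*(-25) = (1/(1/(-84 - 6) + 59) + 22)*(-25) = (1/(1/(-90) + 59) + 22)*(-25) = (1/(-1/90 + 59) + 22)*(-25) = (1/(5309/90) + 22)*(-25) = (90/5309 + 22)*(-25) = (116888/5309)*(-25) = -2922200/5309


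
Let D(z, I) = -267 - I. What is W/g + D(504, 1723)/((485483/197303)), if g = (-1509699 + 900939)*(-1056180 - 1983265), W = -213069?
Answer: -242161951581915277109/299428524107650200 ≈ -808.75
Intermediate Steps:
g = 1850292538200 (g = -608760*(-3039445) = 1850292538200)
W/g + D(504, 1723)/((485483/197303)) = -213069/1850292538200 + (-267 - 1*1723)/((485483/197303)) = -213069*1/1850292538200 + (-267 - 1723)/((485483*(1/197303))) = -71023/616764179400 - 1990/485483/197303 = -71023/616764179400 - 1990*197303/485483 = -71023/616764179400 - 392632970/485483 = -242161951581915277109/299428524107650200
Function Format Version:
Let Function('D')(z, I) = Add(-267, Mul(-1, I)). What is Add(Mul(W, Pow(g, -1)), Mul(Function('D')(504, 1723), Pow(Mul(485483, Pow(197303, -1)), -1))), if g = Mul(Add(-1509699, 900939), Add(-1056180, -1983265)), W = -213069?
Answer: Rational(-242161951581915277109, 299428524107650200) ≈ -808.75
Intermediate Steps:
g = 1850292538200 (g = Mul(-608760, -3039445) = 1850292538200)
Add(Mul(W, Pow(g, -1)), Mul(Function('D')(504, 1723), Pow(Mul(485483, Pow(197303, -1)), -1))) = Add(Mul(-213069, Pow(1850292538200, -1)), Mul(Add(-267, Mul(-1, 1723)), Pow(Mul(485483, Pow(197303, -1)), -1))) = Add(Mul(-213069, Rational(1, 1850292538200)), Mul(Add(-267, -1723), Pow(Mul(485483, Rational(1, 197303)), -1))) = Add(Rational(-71023, 616764179400), Mul(-1990, Pow(Rational(485483, 197303), -1))) = Add(Rational(-71023, 616764179400), Mul(-1990, Rational(197303, 485483))) = Add(Rational(-71023, 616764179400), Rational(-392632970, 485483)) = Rational(-242161951581915277109, 299428524107650200)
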